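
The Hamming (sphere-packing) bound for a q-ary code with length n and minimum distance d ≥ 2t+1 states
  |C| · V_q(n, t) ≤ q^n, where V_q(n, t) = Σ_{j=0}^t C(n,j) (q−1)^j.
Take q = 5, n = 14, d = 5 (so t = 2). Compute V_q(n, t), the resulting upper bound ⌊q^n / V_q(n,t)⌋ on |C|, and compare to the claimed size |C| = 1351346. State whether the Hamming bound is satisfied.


V_q(n, t) = 1513, q^n = 6103515625, Hamming bound = 4034048, |C| = 1351346 ≤ bound (satisfied).

Step 1: Compute V_q(n, t) = Σ_{j=0}^2 C(n, j) (q−1)^j.
  j = 0: C(14,0)·(4)^0 = 1·1 = 1.
  j = 1: C(14,1)·(4)^1 = 14·4 = 56.
  j = 2: C(14,2)·(4)^2 = 91·16 = 1456.
  V_q(n, t) = 1 + 56 + 1456 = 1513.
Step 2: q^n = 5^14 = 6103515625.
Step 3: Hamming bound ⌊q^n / V_q(n,t)⌋ = ⌊6103515625/1513⌋ = 4034048.
Step 4: Compare |C| = 1351346 to 4034048: satisfied.
The claimed |C| lies below the Hamming bound.


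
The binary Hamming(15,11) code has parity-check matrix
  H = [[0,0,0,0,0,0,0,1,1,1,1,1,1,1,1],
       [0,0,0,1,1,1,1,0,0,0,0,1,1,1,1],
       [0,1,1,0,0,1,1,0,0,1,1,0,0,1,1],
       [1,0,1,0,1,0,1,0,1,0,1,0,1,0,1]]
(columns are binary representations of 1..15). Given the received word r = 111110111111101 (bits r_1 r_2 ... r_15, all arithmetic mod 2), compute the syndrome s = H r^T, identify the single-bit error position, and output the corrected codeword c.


s = (1, 0, 0, 0)^T, error position = 8, corrected codeword c = 111110101111101

Compute s = H r^T mod 2 one row at a time:
  s_1 = 1 + 1 + 1 + 1 + 1 + 1 + 0 + 1 = 7 ≡ 1 (mod 2).
  s_2 = 1 + 1 + 0 + 1 + 1 + 1 + 0 + 1 = 6 ≡ 0 (mod 2).
  s_3 = 1 + 1 + 0 + 1 + 1 + 1 + 0 + 1 = 6 ≡ 0 (mod 2).
  s_4 = 1 + 1 + 1 + 1 + 1 + 1 + 1 + 1 = 8 ≡ 0 (mod 2).
s = (1, 0, 0, 0)^T — this equals column 8 of H (binary 1000), so error is at position 8.
Correct: flip bit 8 of r = 111110111111101 to get c = 111110101111101.


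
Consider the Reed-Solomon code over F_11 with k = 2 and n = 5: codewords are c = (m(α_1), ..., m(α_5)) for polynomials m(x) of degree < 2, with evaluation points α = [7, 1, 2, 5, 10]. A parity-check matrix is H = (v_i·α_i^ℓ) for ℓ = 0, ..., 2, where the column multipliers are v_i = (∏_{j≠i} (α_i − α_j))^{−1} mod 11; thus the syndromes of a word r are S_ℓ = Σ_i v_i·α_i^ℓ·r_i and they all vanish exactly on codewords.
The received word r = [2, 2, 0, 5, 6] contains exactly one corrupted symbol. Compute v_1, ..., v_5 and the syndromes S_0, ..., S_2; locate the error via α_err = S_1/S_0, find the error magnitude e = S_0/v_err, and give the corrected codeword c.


S = (8, 1, 7), error at position 1, error magnitude e = 1, c = [1, 2, 0, 5, 6].

Step 1: column multipliers v_i = (∏_{j≠i}(α_i − α_j))^{−1} mod 11.
  i = 1 (α = 7): (7−1)(7−2)(7−5)(7−10) = 6·5·2·(−3) = −180 ≡ 7, so v_1 = 7^{−1} = 8 (mod 11).
  i = 2 (α = 1): (1−7)(1−2)(1−5)(1−10) = (−6)·(−1)·(−4)·(−9) = 216 ≡ 7, so v_2 = 7^{−1} = 8 (mod 11).
  i = 3 (α = 2): (2−7)(2−1)(2−5)(2−10) = (−5)·1·(−3)·(−8) = −120 ≡ 1, so v_3 = 1^{−1} = 1 (mod 11).
  i = 4 (α = 5): (5−7)(5−1)(5−2)(5−10) = (−2)·4·3·(−5) = 120 ≡ 10, so v_4 = 10^{−1} = 10 (mod 11).
  i = 5 (α = 10): (10−7)(10−1)(10−2)(10−5) = 3·9·8·5 = 1080 ≡ 2, so v_5 = 2^{−1} = 6 (mod 11).
  v = [8, 8, 1, 10, 6].
Step 2: syndromes of r = [2, 2, 0, 5, 6] (all sums mod 11).
  S_0 = Σ v_i r_i = 8·2 + 8·2 + 1·0 + 10·5 + 6·6 = 118 ≡ 8.
  S_1 = Σ v_i α_i r_i = 8·7·2 + 8·1·2 + 1·2·0 + 10·5·5 + 6·10·6 = 738 ≡ 1.
  α_i^2 mod 11 = [5, 1, 4, 3, 1].
  S_2 = Σ v_i α_i^2 r_i = 8·5·2 + 8·1·2 + 1·4·0 + 10·3·5 + 6·1·6 = 282 ≡ 7.
  S = (8, 1, 7) ≠ 0, so r is not a codeword (an error is present).
Step 3: locate the error. For a single error e at position i, S_ℓ = v_i·e·α_i^ℓ, so α_err = S_1/S_0.
  S_0^{−1} = 8^{−1} = 7 (mod 11), so α_err = 1·7 = 7 ≡ 7 = α_1. Error position i = 1.
  Consistency check: S_2/S_1 = 7·1 = 7 ≡ 7 = α_err ✓ (single-error assumption holds).
Step 4: error magnitude e = S_0/v_1 = S_0·∏_{j≠1}(α_1 − α_j) = 8·7 = 56 ≡ 1 (mod 11).
Step 5: correct position 1: c_1 = r_1 − e = 2 − 1 ≡ 1 (mod 11). Hence c = [1, 2, 0, 5, 6].
  Check: interpolating c through the α_i gives m(x) = 4 + 9·x (degree < 2) with m(α_i) = c_i for every i, so c is indeed a codeword.


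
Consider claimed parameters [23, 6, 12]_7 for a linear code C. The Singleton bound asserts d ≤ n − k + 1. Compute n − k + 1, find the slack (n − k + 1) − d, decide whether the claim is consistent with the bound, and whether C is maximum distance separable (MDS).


Singleton RHS = n − k + 1 = 18, slack = 6, bound satisfied, not MDS.

Singleton bound: d ≤ n − k + 1.
Here n = 23, k = 6, so n − k + 1 = 18.
Given d = 12, check d ≤ 18: YES.
Slack = (n − k + 1) − d = 6.
The code is NOT MDS (slack = 6 > 0).
Description: the claimed parameters are [23, 6, 12]_7; such a code would be non-MDS.


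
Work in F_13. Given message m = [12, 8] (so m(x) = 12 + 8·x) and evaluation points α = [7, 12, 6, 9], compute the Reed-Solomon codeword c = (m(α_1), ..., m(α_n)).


c = [3, 4, 8, 6]

Message polynomial: m(x) = 12 + 8·x (mod 13).
For each evaluation point α_i, compute m(α_i) mod 13:
  α_1 = 7: Horner steps 8 → 3, so m(7) = 3.
  α_2 = 12: Horner steps 8 → 4, so m(12) = 4.
  α_3 = 6: Horner steps 8 → 8, so m(6) = 8.
  α_4 = 9: Horner steps 8 → 6, so m(9) = 6.
Codeword c = [3, 4, 8, 6] ∈ F_13^4.


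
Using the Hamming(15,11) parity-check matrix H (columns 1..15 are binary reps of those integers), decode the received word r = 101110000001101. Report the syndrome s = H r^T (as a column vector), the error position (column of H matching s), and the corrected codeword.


s = (1, 1, 0, 1)^T, error position = 13, corrected codeword c = 101110000001001

Compute s = H r^T mod 2 one row at a time:
  s_1 = 0 + 0 + 0 + 0 + 1 + 1 + 0 + 1 = 3 ≡ 1 (mod 2).
  s_2 = 1 + 1 + 0 + 0 + 1 + 1 + 0 + 1 = 5 ≡ 1 (mod 2).
  s_3 = 0 + 1 + 0 + 0 + 0 + 0 + 0 + 1 = 2 ≡ 0 (mod 2).
  s_4 = 1 + 1 + 1 + 0 + 0 + 0 + 1 + 1 = 5 ≡ 1 (mod 2).
s = (1, 1, 0, 1)^T — this equals column 13 of H (binary 1101), so error is at position 13.
Correct: flip bit 13 of r = 101110000001101 to get c = 101110000001001.


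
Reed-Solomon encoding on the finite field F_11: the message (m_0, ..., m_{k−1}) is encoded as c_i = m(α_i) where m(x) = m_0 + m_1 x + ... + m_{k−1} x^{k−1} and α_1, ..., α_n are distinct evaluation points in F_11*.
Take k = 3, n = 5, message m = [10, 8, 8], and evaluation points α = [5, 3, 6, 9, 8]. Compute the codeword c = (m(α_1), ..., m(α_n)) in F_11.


c = [8, 7, 5, 4, 3]

Message polynomial: m(x) = 10 + 8·x + 8·x^2 (mod 11).
For each evaluation point α_i, compute m(α_i) mod 11:
  α_1 = 5: Horner steps 8 → 4 → 8, so m(5) = 8.
  α_2 = 3: Horner steps 8 → 10 → 7, so m(3) = 7.
  α_3 = 6: Horner steps 8 → 1 → 5, so m(6) = 5.
  α_4 = 9: Horner steps 8 → 3 → 4, so m(9) = 4.
  α_5 = 8: Horner steps 8 → 6 → 3, so m(8) = 3.
Codeword c = [8, 7, 5, 4, 3] ∈ F_11^5.


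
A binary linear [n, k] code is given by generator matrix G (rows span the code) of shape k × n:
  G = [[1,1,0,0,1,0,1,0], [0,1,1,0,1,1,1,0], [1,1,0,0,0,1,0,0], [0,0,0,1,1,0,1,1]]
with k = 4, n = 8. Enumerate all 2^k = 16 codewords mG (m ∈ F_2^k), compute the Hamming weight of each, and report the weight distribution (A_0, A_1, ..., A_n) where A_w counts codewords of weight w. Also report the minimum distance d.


Weight distribution: A_0 = 1, A_2 = 1, A_3 = 4, A_4 = 5, A_5 = 2, A_6 = 1, A_7 = 2. Minimum distance d = 2.

Enumerate all 2^4 = 16 messages m ∈ F_2^4.
For each, compute codeword c = mG in F_2^8, then tally its weight.
  m = 0000 → c = 00000000, weight = 0.
  m = 1000 → c = 11001010, weight = 4.
  m = 0100 → c = 01101110, weight = 5.
  m = 1100 → c = 10100100, weight = 3.
  m = 0010 → c = 11000100, weight = 3.
  m = 1010 → c = 00001110, weight = 3.
  m = 0110 → c = 10101010, weight = 4.
  m = 1110 → c = 01100000, weight = 2.
  m = 0001 → c = 00011011, weight = 4.
  m = 1001 → c = 11010001, weight = 4.
  m = 0101 → c = 01110101, weight = 5.
  m = 1101 → c = 10111111, weight = 7.
  m = 0011 → c = 11011111, weight = 7.
  m = 1011 → c = 00010101, weight = 3.
  m = 0111 → c = 10110001, weight = 4.
  m = 1111 → c = 01111011, weight = 6.
Tally weights:
  weight 0: 1 codewords.
  weight 2: 1 codewords.
  weight 3: 4 codewords.
  weight 4: 5 codewords.
  weight 5: 2 codewords.
  weight 6: 1 codewords.
  weight 7: 2 codewords.
Minimum distance d = smallest w > 0 with A_w > 0 = 2.
Sanity: Σ A_w = 16 = 2^4 = 16 ✓.


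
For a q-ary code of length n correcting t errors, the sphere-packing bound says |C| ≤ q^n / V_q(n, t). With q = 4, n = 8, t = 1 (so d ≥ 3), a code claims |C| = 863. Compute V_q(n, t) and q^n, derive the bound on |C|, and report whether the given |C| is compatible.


V_q(n, t) = 25, q^n = 65536, Hamming bound = 2621, |C| = 863 ≤ bound (satisfied).

Step 1: Compute V_q(n, t) = Σ_{j=0}^1 C(n, j) (q−1)^j.
  j = 0: C(8,0)·(3)^0 = 1·1 = 1.
  j = 1: C(8,1)·(3)^1 = 8·3 = 24.
  V_q(n, t) = 1 + 24 = 25.
Step 2: q^n = 4^8 = 65536.
Step 3: Hamming bound ⌊q^n / V_q(n,t)⌋ = ⌊65536/25⌋ = 2621.
Step 4: Compare |C| = 863 to 2621: satisfied.
The claimed |C| lies below the Hamming bound.


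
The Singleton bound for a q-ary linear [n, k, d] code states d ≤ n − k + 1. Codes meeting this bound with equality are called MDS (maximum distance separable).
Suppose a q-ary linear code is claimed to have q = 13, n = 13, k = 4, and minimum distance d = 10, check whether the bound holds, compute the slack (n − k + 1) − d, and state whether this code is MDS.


Singleton RHS = n − k + 1 = 10, slack = 0, bound satisfied, MDS.

Singleton bound: d ≤ n − k + 1.
Here n = 13, k = 4, so n − k + 1 = 10.
Given d = 10, check d ≤ 10: YES.
Slack = (n − k + 1) − d = 0.
The code is MDS (slack = 0).
Description: the claimed parameters are [13, 4, 10]_13; such a code would be MDS (meets Singleton bound).


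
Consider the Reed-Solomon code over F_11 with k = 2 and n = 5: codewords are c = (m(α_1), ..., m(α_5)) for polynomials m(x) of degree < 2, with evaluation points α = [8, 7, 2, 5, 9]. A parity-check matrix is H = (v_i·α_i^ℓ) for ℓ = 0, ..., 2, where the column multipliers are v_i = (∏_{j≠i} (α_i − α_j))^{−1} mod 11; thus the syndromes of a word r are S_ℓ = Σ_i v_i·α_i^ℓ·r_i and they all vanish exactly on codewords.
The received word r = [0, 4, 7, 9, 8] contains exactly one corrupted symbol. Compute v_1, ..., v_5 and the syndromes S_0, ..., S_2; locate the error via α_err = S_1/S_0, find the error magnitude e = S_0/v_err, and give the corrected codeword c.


S = (5, 2, 3), error at position 2, error magnitude e = 1, c = [0, 3, 7, 9, 8].

Step 1: column multipliers v_i = (∏_{j≠i}(α_i − α_j))^{−1} mod 11.
  i = 1 (α = 8): (8−7)(8−2)(8−5)(8−9) = 1·6·3·(−1) = −18 ≡ 4, so v_1 = 4^{−1} = 3 (mod 11).
  i = 2 (α = 7): (7−8)(7−2)(7−5)(7−9) = (−1)·5·2·(−2) = 20 ≡ 9, so v_2 = 9^{−1} = 5 (mod 11).
  i = 3 (α = 2): (2−8)(2−7)(2−5)(2−9) = (−6)·(−5)·(−3)·(−7) = 630 ≡ 3, so v_3 = 3^{−1} = 4 (mod 11).
  i = 4 (α = 5): (5−8)(5−7)(5−2)(5−9) = (−3)·(−2)·3·(−4) = −72 ≡ 5, so v_4 = 5^{−1} = 9 (mod 11).
  i = 5 (α = 9): (9−8)(9−7)(9−2)(9−5) = 1·2·7·4 = 56 ≡ 1, so v_5 = 1^{−1} = 1 (mod 11).
  v = [3, 5, 4, 9, 1].
Step 2: syndromes of r = [0, 4, 7, 9, 8] (all sums mod 11).
  S_0 = Σ v_i r_i = 3·0 + 5·4 + 4·7 + 9·9 + 1·8 = 137 ≡ 5.
  S_1 = Σ v_i α_i r_i = 3·8·0 + 5·7·4 + 4·2·7 + 9·5·9 + 1·9·8 = 673 ≡ 2.
  α_i^2 mod 11 = [9, 5, 4, 3, 4].
  S_2 = Σ v_i α_i^2 r_i = 3·9·0 + 5·5·4 + 4·4·7 + 9·3·9 + 1·4·8 = 487 ≡ 3.
  S = (5, 2, 3) ≠ 0, so r is not a codeword (an error is present).
Step 3: locate the error. For a single error e at position i, S_ℓ = v_i·e·α_i^ℓ, so α_err = S_1/S_0.
  S_0^{−1} = 5^{−1} = 9 (mod 11), so α_err = 2·9 = 18 ≡ 7 = α_2. Error position i = 2.
  Consistency check: S_2/S_1 = 3·6 = 18 ≡ 7 = α_err ✓ (single-error assumption holds).
Step 4: error magnitude e = S_0/v_2 = S_0·∏_{j≠2}(α_2 − α_j) = 5·9 = 45 ≡ 1 (mod 11).
Step 5: correct position 2: c_2 = r_2 − e = 4 − 1 ≡ 3 (mod 11). Hence c = [0, 3, 7, 9, 8].
  Check: interpolating c through the α_i gives m(x) = 2 + 8·x (degree < 2) with m(α_i) = c_i for every i, so c is indeed a codeword.


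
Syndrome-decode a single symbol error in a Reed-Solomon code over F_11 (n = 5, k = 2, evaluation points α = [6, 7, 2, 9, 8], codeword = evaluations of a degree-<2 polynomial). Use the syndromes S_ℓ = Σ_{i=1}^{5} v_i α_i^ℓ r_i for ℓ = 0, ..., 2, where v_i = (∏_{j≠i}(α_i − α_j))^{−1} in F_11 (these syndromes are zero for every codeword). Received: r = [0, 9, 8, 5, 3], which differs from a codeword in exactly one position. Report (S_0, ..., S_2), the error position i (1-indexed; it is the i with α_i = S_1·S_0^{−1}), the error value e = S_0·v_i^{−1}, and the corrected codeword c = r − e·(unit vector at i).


S = (4, 10, 3), error at position 5, error magnitude e = 7, c = [0, 9, 8, 5, 7].

Step 1: column multipliers v_i = (∏_{j≠i}(α_i − α_j))^{−1} mod 11.
  i = 1 (α = 6): (6−7)(6−2)(6−9)(6−8) = (−1)·4·(−3)·(−2) = −24 ≡ 9, so v_1 = 9^{−1} = 5 (mod 11).
  i = 2 (α = 7): (7−6)(7−2)(7−9)(7−8) = 1·5·(−2)·(−1) = 10 ≡ 10, so v_2 = 10^{−1} = 10 (mod 11).
  i = 3 (α = 2): (2−6)(2−7)(2−9)(2−8) = (−4)·(−5)·(−7)·(−6) = 840 ≡ 4, so v_3 = 4^{−1} = 3 (mod 11).
  i = 4 (α = 9): (9−6)(9−7)(9−2)(9−8) = 3·2·7·1 = 42 ≡ 9, so v_4 = 9^{−1} = 5 (mod 11).
  i = 5 (α = 8): (8−6)(8−7)(8−2)(8−9) = 2·1·6·(−1) = −12 ≡ 10, so v_5 = 10^{−1} = 10 (mod 11).
  v = [5, 10, 3, 5, 10].
Step 2: syndromes of r = [0, 9, 8, 5, 3] (all sums mod 11).
  S_0 = Σ v_i r_i = 5·0 + 10·9 + 3·8 + 5·5 + 10·3 = 169 ≡ 4.
  S_1 = Σ v_i α_i r_i = 5·6·0 + 10·7·9 + 3·2·8 + 5·9·5 + 10·8·3 = 1143 ≡ 10.
  α_i^2 mod 11 = [3, 5, 4, 4, 9].
  S_2 = Σ v_i α_i^2 r_i = 5·3·0 + 10·5·9 + 3·4·8 + 5·4·5 + 10·9·3 = 916 ≡ 3.
  S = (4, 10, 3) ≠ 0, so r is not a codeword (an error is present).
Step 3: locate the error. For a single error e at position i, S_ℓ = v_i·e·α_i^ℓ, so α_err = S_1/S_0.
  S_0^{−1} = 4^{−1} = 3 (mod 11), so α_err = 10·3 = 30 ≡ 8 = α_5. Error position i = 5.
  Consistency check: S_2/S_1 = 3·10 = 30 ≡ 8 = α_err ✓ (single-error assumption holds).
Step 4: error magnitude e = S_0/v_5 = S_0·∏_{j≠5}(α_5 − α_j) = 4·10 = 40 ≡ 7 (mod 11).
Step 5: correct position 5: c_5 = r_5 − e = 3 − 7 ≡ 7 (mod 11). Hence c = [0, 9, 8, 5, 7].
  Check: interpolating c through the α_i gives m(x) = 1 + 9·x (degree < 2) with m(α_i) = c_i for every i, so c is indeed a codeword.


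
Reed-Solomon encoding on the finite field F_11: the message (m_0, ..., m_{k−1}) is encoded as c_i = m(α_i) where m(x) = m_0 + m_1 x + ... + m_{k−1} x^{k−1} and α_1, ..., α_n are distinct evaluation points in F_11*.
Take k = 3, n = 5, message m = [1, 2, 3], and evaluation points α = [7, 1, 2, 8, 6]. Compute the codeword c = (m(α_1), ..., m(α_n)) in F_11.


c = [8, 6, 6, 0, 0]

Message polynomial: m(x) = 1 + 2·x + 3·x^2 (mod 11).
For each evaluation point α_i, compute m(α_i) mod 11:
  α_1 = 7: Horner steps 3 → 1 → 8, so m(7) = 8.
  α_2 = 1: Horner steps 3 → 5 → 6, so m(1) = 6.
  α_3 = 2: Horner steps 3 → 8 → 6, so m(2) = 6.
  α_4 = 8: Horner steps 3 → 4 → 0, so m(8) = 0.
  α_5 = 6: Horner steps 3 → 9 → 0, so m(6) = 0.
Codeword c = [8, 6, 6, 0, 0] ∈ F_11^5.


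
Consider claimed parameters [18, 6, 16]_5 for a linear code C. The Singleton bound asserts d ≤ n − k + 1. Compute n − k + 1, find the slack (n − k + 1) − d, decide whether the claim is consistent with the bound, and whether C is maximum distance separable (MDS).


Singleton RHS = n − k + 1 = 13, slack = -3, bound violated (no such code; not MDS).

Singleton bound: d ≤ n − k + 1.
Here n = 18, k = 6, so n − k + 1 = 13.
Given d = 16, check d ≤ 13: NO.
Slack = (n − k + 1) − d = -3.
The slack is negative: d = 16 exceeds n − k + 1 = 13 by 3, so the Singleton bound is violated and no linear [18, 6, 16]_5 code can exist. In particular it is not MDS (MDS requires d = n − k + 1 exactly).
Description: the claimed parameters are [18, 6, 16]_5; such a code would be impossible (violates the Singleton bound).


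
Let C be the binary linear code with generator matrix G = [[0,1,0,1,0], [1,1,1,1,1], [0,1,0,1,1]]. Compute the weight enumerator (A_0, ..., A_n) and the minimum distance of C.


Weight distribution: A_0 = 1, A_1 = 1, A_2 = 2, A_3 = 2, A_4 = 1, A_5 = 1. Minimum distance d = 1.

Enumerate all 2^3 = 8 messages m ∈ F_2^3.
For each, compute codeword c = mG in F_2^5, then tally its weight.
  m = 000 → c = 00000, weight = 0.
  m = 100 → c = 01010, weight = 2.
  m = 010 → c = 11111, weight = 5.
  m = 110 → c = 10101, weight = 3.
  m = 001 → c = 01011, weight = 3.
  m = 101 → c = 00001, weight = 1.
  m = 011 → c = 10100, weight = 2.
  m = 111 → c = 11110, weight = 4.
Tally weights:
  weight 0: 1 codewords.
  weight 1: 1 codewords.
  weight 2: 2 codewords.
  weight 3: 2 codewords.
  weight 4: 1 codewords.
  weight 5: 1 codewords.
Minimum distance d = smallest w > 0 with A_w > 0 = 1.
Sanity: Σ A_w = 8 = 2^3 = 8 ✓.


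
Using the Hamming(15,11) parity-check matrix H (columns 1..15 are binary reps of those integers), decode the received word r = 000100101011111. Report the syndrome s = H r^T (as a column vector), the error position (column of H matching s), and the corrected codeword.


s = (0, 0, 0, 1)^T, error position = 1, corrected codeword c = 100100101011111

Compute s = H r^T mod 2 one row at a time:
  s_1 = 0 + 1 + 0 + 1 + 1 + 1 + 1 + 1 = 6 ≡ 0 (mod 2).
  s_2 = 1 + 0 + 0 + 1 + 1 + 1 + 1 + 1 = 6 ≡ 0 (mod 2).
  s_3 = 0 + 0 + 0 + 1 + 0 + 1 + 1 + 1 = 4 ≡ 0 (mod 2).
  s_4 = 0 + 0 + 0 + 1 + 1 + 1 + 1 + 1 = 5 ≡ 1 (mod 2).
s = (0, 0, 0, 1)^T — this equals column 1 of H (binary 0001), so error is at position 1.
Correct: flip bit 1 of r = 000100101011111 to get c = 100100101011111.


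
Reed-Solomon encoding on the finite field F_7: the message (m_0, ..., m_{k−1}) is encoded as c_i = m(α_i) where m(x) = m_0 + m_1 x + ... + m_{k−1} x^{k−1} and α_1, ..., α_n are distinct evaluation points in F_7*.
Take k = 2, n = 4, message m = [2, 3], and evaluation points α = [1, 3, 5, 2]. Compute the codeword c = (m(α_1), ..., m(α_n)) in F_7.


c = [5, 4, 3, 1]

Message polynomial: m(x) = 2 + 3·x (mod 7).
For each evaluation point α_i, compute m(α_i) mod 7:
  α_1 = 1: Horner steps 3 → 5, so m(1) = 5.
  α_2 = 3: Horner steps 3 → 4, so m(3) = 4.
  α_3 = 5: Horner steps 3 → 3, so m(5) = 3.
  α_4 = 2: Horner steps 3 → 1, so m(2) = 1.
Codeword c = [5, 4, 3, 1] ∈ F_7^4.


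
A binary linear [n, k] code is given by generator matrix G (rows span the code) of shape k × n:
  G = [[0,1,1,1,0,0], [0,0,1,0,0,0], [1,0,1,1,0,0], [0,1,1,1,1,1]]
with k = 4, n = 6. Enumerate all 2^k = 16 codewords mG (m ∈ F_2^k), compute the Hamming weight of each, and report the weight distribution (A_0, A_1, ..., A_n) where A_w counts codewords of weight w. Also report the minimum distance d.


Weight distribution: A_0 = 1, A_1 = 1, A_2 = 4, A_3 = 4, A_4 = 3, A_5 = 3. Minimum distance d = 1.

Enumerate all 2^4 = 16 messages m ∈ F_2^4.
For each, compute codeword c = mG in F_2^6, then tally its weight.
  m = 0000 → c = 000000, weight = 0.
  m = 1000 → c = 011100, weight = 3.
  m = 0100 → c = 001000, weight = 1.
  m = 1100 → c = 010100, weight = 2.
  m = 0010 → c = 101100, weight = 3.
  m = 1010 → c = 110000, weight = 2.
  m = 0110 → c = 100100, weight = 2.
  m = 1110 → c = 111000, weight = 3.
  m = 0001 → c = 011111, weight = 5.
  m = 1001 → c = 000011, weight = 2.
  m = 0101 → c = 010111, weight = 4.
  m = 1101 → c = 001011, weight = 3.
  m = 0011 → c = 110011, weight = 4.
  m = 1011 → c = 101111, weight = 5.
  m = 0111 → c = 111011, weight = 5.
  m = 1111 → c = 100111, weight = 4.
Tally weights:
  weight 0: 1 codewords.
  weight 1: 1 codewords.
  weight 2: 4 codewords.
  weight 3: 4 codewords.
  weight 4: 3 codewords.
  weight 5: 3 codewords.
Minimum distance d = smallest w > 0 with A_w > 0 = 1.
Sanity: Σ A_w = 16 = 2^4 = 16 ✓.


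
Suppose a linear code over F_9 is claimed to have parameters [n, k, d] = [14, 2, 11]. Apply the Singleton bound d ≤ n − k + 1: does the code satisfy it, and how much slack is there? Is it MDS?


Singleton RHS = n − k + 1 = 13, slack = 2, bound satisfied, not MDS.

Singleton bound: d ≤ n − k + 1.
Here n = 14, k = 2, so n − k + 1 = 13.
Given d = 11, check d ≤ 13: YES.
Slack = (n − k + 1) − d = 2.
The code is NOT MDS (slack = 2 > 0).
Description: the claimed parameters are [14, 2, 11]_9; such a code would be non-MDS.


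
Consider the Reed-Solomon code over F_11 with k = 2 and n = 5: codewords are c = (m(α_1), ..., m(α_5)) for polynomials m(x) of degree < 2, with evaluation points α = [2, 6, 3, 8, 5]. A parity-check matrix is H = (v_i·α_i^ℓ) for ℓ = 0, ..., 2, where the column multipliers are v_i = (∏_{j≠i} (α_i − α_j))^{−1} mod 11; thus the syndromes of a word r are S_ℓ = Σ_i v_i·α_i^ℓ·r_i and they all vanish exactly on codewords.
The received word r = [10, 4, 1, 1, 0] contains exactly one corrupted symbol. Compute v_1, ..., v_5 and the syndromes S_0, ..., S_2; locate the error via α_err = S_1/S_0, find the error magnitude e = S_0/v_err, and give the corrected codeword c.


S = (3, 9, 5), error at position 3, error magnitude e = 9, c = [10, 4, 3, 1, 0].

Step 1: column multipliers v_i = (∏_{j≠i}(α_i − α_j))^{−1} mod 11.
  i = 1 (α = 2): (2−6)(2−3)(2−8)(2−5) = (−4)·(−1)·(−6)·(−3) = 72 ≡ 6, so v_1 = 6^{−1} = 2 (mod 11).
  i = 2 (α = 6): (6−2)(6−3)(6−8)(6−5) = 4·3·(−2)·1 = −24 ≡ 9, so v_2 = 9^{−1} = 5 (mod 11).
  i = 3 (α = 3): (3−2)(3−6)(3−8)(3−5) = 1·(−3)·(−5)·(−2) = −30 ≡ 3, so v_3 = 3^{−1} = 4 (mod 11).
  i = 4 (α = 8): (8−2)(8−6)(8−3)(8−5) = 6·2·5·3 = 180 ≡ 4, so v_4 = 4^{−1} = 3 (mod 11).
  i = 5 (α = 5): (5−2)(5−6)(5−3)(5−8) = 3·(−1)·2·(−3) = 18 ≡ 7, so v_5 = 7^{−1} = 8 (mod 11).
  v = [2, 5, 4, 3, 8].
Step 2: syndromes of r = [10, 4, 1, 1, 0] (all sums mod 11).
  S_0 = Σ v_i r_i = 2·10 + 5·4 + 4·1 + 3·1 + 8·0 = 47 ≡ 3.
  S_1 = Σ v_i α_i r_i = 2·2·10 + 5·6·4 + 4·3·1 + 3·8·1 + 8·5·0 = 196 ≡ 9.
  α_i^2 mod 11 = [4, 3, 9, 9, 3].
  S_2 = Σ v_i α_i^2 r_i = 2·4·10 + 5·3·4 + 4·9·1 + 3·9·1 + 8·3·0 = 203 ≡ 5.
  S = (3, 9, 5) ≠ 0, so r is not a codeword (an error is present).
Step 3: locate the error. For a single error e at position i, S_ℓ = v_i·e·α_i^ℓ, so α_err = S_1/S_0.
  S_0^{−1} = 3^{−1} = 4 (mod 11), so α_err = 9·4 = 36 ≡ 3 = α_3. Error position i = 3.
  Consistency check: S_2/S_1 = 5·5 = 25 ≡ 3 = α_err ✓ (single-error assumption holds).
Step 4: error magnitude e = S_0/v_3 = S_0·∏_{j≠3}(α_3 − α_j) = 3·3 = 9 ≡ 9 (mod 11).
Step 5: correct position 3: c_3 = r_3 − e = 1 − 9 ≡ 3 (mod 11). Hence c = [10, 4, 3, 1, 0].
  Check: interpolating c through the α_i gives m(x) = 2 + 4·x (degree < 2) with m(α_i) = c_i for every i, so c is indeed a codeword.


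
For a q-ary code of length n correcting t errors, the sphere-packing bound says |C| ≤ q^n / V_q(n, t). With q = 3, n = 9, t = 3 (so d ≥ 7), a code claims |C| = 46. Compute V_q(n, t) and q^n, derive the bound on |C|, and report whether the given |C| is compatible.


V_q(n, t) = 835, q^n = 19683, Hamming bound = 23, |C| = 46 > bound (violated).

Step 1: Compute V_q(n, t) = Σ_{j=0}^3 C(n, j) (q−1)^j.
  j = 0: C(9,0)·(2)^0 = 1·1 = 1.
  j = 1: C(9,1)·(2)^1 = 9·2 = 18.
  j = 2: C(9,2)·(2)^2 = 36·4 = 144.
  j = 3: C(9,3)·(2)^3 = 84·8 = 672.
  V_q(n, t) = 1 + 18 + 144 + 672 = 835.
Step 2: q^n = 3^9 = 19683.
Step 3: Hamming bound ⌊q^n / V_q(n,t)⌋ = ⌊19683/835⌋ = 23.
Step 4: Compare |C| = 46 to 23: violated.
The claimed |C| lies above the Hamming bound, so no 3-ary code of length 9 with d ≥ 7 can have 46 codewords.


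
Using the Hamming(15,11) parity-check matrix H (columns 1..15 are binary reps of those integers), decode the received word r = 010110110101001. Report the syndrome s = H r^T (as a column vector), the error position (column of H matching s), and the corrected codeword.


s = (0, 1, 0, 1)^T, error position = 5, corrected codeword c = 010100110101001

Compute s = H r^T mod 2 one row at a time:
  s_1 = 1 + 0 + 1 + 0 + 1 + 0 + 0 + 1 = 4 ≡ 0 (mod 2).
  s_2 = 1 + 1 + 0 + 1 + 1 + 0 + 0 + 1 = 5 ≡ 1 (mod 2).
  s_3 = 1 + 0 + 0 + 1 + 1 + 0 + 0 + 1 = 4 ≡ 0 (mod 2).
  s_4 = 0 + 0 + 1 + 1 + 0 + 0 + 0 + 1 = 3 ≡ 1 (mod 2).
s = (0, 1, 0, 1)^T — this equals column 5 of H (binary 0101), so error is at position 5.
Correct: flip bit 5 of r = 010110110101001 to get c = 010100110101001.


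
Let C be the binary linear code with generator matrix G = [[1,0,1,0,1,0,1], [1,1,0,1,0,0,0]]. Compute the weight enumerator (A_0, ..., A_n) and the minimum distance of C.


Weight distribution: A_0 = 1, A_3 = 1, A_4 = 1, A_5 = 1. Minimum distance d = 3.

Enumerate all 2^2 = 4 messages m ∈ F_2^2.
For each, compute codeword c = mG in F_2^7, then tally its weight.
  m = 00 → c = 0000000, weight = 0.
  m = 10 → c = 1010101, weight = 4.
  m = 01 → c = 1101000, weight = 3.
  m = 11 → c = 0111101, weight = 5.
Tally weights:
  weight 0: 1 codewords.
  weight 3: 1 codewords.
  weight 4: 1 codewords.
  weight 5: 1 codewords.
Minimum distance d = smallest w > 0 with A_w > 0 = 3.
Sanity: Σ A_w = 4 = 2^2 = 4 ✓.


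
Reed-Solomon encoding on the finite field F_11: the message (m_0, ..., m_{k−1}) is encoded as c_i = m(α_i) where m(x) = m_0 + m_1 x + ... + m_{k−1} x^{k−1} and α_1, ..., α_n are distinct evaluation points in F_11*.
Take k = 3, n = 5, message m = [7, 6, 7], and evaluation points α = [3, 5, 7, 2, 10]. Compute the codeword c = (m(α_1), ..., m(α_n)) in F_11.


c = [0, 3, 7, 3, 8]

Message polynomial: m(x) = 7 + 6·x + 7·x^2 (mod 11).
For each evaluation point α_i, compute m(α_i) mod 11:
  α_1 = 3: Horner steps 7 → 5 → 0, so m(3) = 0.
  α_2 = 5: Horner steps 7 → 8 → 3, so m(5) = 3.
  α_3 = 7: Horner steps 7 → 0 → 7, so m(7) = 7.
  α_4 = 2: Horner steps 7 → 9 → 3, so m(2) = 3.
  α_5 = 10: Horner steps 7 → 10 → 8, so m(10) = 8.
Codeword c = [0, 3, 7, 3, 8] ∈ F_11^5.


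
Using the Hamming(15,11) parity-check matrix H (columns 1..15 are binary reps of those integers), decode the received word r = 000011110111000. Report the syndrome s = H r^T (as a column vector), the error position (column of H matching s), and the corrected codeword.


s = (0, 0, 0, 1)^T, error position = 1, corrected codeword c = 100011110111000

Compute s = H r^T mod 2 one row at a time:
  s_1 = 1 + 0 + 1 + 1 + 1 + 0 + 0 + 0 = 4 ≡ 0 (mod 2).
  s_2 = 0 + 1 + 1 + 1 + 1 + 0 + 0 + 0 = 4 ≡ 0 (mod 2).
  s_3 = 0 + 0 + 1 + 1 + 1 + 1 + 0 + 0 = 4 ≡ 0 (mod 2).
  s_4 = 0 + 0 + 1 + 1 + 0 + 1 + 0 + 0 = 3 ≡ 1 (mod 2).
s = (0, 0, 0, 1)^T — this equals column 1 of H (binary 0001), so error is at position 1.
Correct: flip bit 1 of r = 000011110111000 to get c = 100011110111000.


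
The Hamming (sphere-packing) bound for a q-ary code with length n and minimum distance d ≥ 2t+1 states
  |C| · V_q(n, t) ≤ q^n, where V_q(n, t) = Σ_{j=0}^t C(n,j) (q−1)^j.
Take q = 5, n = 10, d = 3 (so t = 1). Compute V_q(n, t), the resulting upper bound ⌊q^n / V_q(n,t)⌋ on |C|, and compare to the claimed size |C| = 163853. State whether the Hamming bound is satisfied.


V_q(n, t) = 41, q^n = 9765625, Hamming bound = 238185, |C| = 163853 ≤ bound (satisfied).

Step 1: Compute V_q(n, t) = Σ_{j=0}^1 C(n, j) (q−1)^j.
  j = 0: C(10,0)·(4)^0 = 1·1 = 1.
  j = 1: C(10,1)·(4)^1 = 10·4 = 40.
  V_q(n, t) = 1 + 40 = 41.
Step 2: q^n = 5^10 = 9765625.
Step 3: Hamming bound ⌊q^n / V_q(n,t)⌋ = ⌊9765625/41⌋ = 238185.
Step 4: Compare |C| = 163853 to 238185: satisfied.
The claimed |C| lies below the Hamming bound.


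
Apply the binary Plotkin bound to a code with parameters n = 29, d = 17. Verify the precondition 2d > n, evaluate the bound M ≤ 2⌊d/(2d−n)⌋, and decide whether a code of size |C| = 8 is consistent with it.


Plotkin bound M ≤ 6; given |C| = 8 > bound (violated).

Check applicability: 2d = 34, n = 29.
2d − n = 5 > 0, so Plotkin applies.
Compute d/(2d−n) = 17/5 ≈ 3.4000.
⌊d/(2d−n)⌋ = 3.
Plotkin bound: M ≤ 2·3 = 6.
Given |C| = 8, check: VIOLATED.
This |C| is above the Plotkin bound, so no binary code with n = 29, d = 17 and 8 codewords exists.


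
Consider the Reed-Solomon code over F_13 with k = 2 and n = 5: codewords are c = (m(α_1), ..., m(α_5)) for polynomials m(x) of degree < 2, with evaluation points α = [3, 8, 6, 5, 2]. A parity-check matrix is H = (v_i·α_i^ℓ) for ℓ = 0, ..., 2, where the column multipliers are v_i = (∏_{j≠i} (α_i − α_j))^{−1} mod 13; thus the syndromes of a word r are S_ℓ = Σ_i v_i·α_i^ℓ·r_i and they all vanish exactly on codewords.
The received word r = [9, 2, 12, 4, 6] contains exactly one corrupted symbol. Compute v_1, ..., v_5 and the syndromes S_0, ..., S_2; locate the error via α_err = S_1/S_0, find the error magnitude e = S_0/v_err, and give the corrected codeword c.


S = (11, 7, 8), error at position 1, error magnitude e = 8, c = [1, 2, 12, 4, 6].

Step 1: column multipliers v_i = (∏_{j≠i}(α_i − α_j))^{−1} mod 13.
  i = 1 (α = 3): (3−8)(3−6)(3−5)(3−2) = (−5)·(−3)·(−2)·1 = −30 ≡ 9, so v_1 = 9^{−1} = 3 (mod 13).
  i = 2 (α = 8): (8−3)(8−6)(8−5)(8−2) = 5·2·3·6 = 180 ≡ 11, so v_2 = 11^{−1} = 6 (mod 13).
  i = 3 (α = 6): (6−3)(6−8)(6−5)(6−2) = 3·(−2)·1·4 = −24 ≡ 2, so v_3 = 2^{−1} = 7 (mod 13).
  i = 4 (α = 5): (5−3)(5−8)(5−6)(5−2) = 2·(−3)·(−1)·3 = 18 ≡ 5, so v_4 = 5^{−1} = 8 (mod 13).
  i = 5 (α = 2): (2−3)(2−8)(2−6)(2−5) = (−1)·(−6)·(−4)·(−3) = 72 ≡ 7, so v_5 = 7^{−1} = 2 (mod 13).
  v = [3, 6, 7, 8, 2].
Step 2: syndromes of r = [9, 2, 12, 4, 6] (all sums mod 13).
  S_0 = Σ v_i r_i = 3·9 + 6·2 + 7·12 + 8·4 + 2·6 = 167 ≡ 11.
  S_1 = Σ v_i α_i r_i = 3·3·9 + 6·8·2 + 7·6·12 + 8·5·4 + 2·2·6 = 865 ≡ 7.
  α_i^2 mod 13 = [9, 12, 10, 12, 4].
  S_2 = Σ v_i α_i^2 r_i = 3·9·9 + 6·12·2 + 7·10·12 + 8·12·4 + 2·4·6 = 1659 ≡ 8.
  S = (11, 7, 8) ≠ 0, so r is not a codeword (an error is present).
Step 3: locate the error. For a single error e at position i, S_ℓ = v_i·e·α_i^ℓ, so α_err = S_1/S_0.
  S_0^{−1} = 11^{−1} = 6 (mod 13), so α_err = 7·6 = 42 ≡ 3 = α_1. Error position i = 1.
  Consistency check: S_2/S_1 = 8·2 = 16 ≡ 3 = α_err ✓ (single-error assumption holds).
Step 4: error magnitude e = S_0/v_1 = S_0·∏_{j≠1}(α_1 − α_j) = 11·9 = 99 ≡ 8 (mod 13).
Step 5: correct position 1: c_1 = r_1 − e = 9 − 8 ≡ 1 (mod 13). Hence c = [1, 2, 12, 4, 6].
  Check: interpolating c through the α_i gives m(x) = 3 + 8·x (degree < 2) with m(α_i) = c_i for every i, so c is indeed a codeword.


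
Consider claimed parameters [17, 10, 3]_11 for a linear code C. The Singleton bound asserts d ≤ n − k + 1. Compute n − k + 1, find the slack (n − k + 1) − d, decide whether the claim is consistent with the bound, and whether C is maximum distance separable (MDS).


Singleton RHS = n − k + 1 = 8, slack = 5, bound satisfied, not MDS.

Singleton bound: d ≤ n − k + 1.
Here n = 17, k = 10, so n − k + 1 = 8.
Given d = 3, check d ≤ 8: YES.
Slack = (n − k + 1) − d = 5.
The code is NOT MDS (slack = 5 > 0).
Description: the claimed parameters are [17, 10, 3]_11; such a code would be non-MDS.


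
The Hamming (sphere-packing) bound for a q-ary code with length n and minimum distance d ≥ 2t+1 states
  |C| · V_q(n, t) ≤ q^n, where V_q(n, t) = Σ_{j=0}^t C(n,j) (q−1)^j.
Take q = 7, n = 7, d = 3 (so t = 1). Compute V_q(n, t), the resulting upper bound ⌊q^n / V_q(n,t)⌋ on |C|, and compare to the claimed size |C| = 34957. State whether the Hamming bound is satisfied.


V_q(n, t) = 43, q^n = 823543, Hamming bound = 19152, |C| = 34957 > bound (violated).

Step 1: Compute V_q(n, t) = Σ_{j=0}^1 C(n, j) (q−1)^j.
  j = 0: C(7,0)·(6)^0 = 1·1 = 1.
  j = 1: C(7,1)·(6)^1 = 7·6 = 42.
  V_q(n, t) = 1 + 42 = 43.
Step 2: q^n = 7^7 = 823543.
Step 3: Hamming bound ⌊q^n / V_q(n,t)⌋ = ⌊823543/43⌋ = 19152.
Step 4: Compare |C| = 34957 to 19152: violated.
The claimed |C| lies above the Hamming bound, so no 7-ary code of length 7 with d ≥ 3 can have 34957 codewords.


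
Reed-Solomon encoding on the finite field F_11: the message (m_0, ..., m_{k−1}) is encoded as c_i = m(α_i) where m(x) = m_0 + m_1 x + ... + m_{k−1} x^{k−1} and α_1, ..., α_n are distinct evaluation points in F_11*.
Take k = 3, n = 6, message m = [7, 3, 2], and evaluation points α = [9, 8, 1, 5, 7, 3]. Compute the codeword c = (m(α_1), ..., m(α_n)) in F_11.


c = [9, 5, 1, 6, 5, 1]

Message polynomial: m(x) = 7 + 3·x + 2·x^2 (mod 11).
For each evaluation point α_i, compute m(α_i) mod 11:
  α_1 = 9: Horner steps 2 → 10 → 9, so m(9) = 9.
  α_2 = 8: Horner steps 2 → 8 → 5, so m(8) = 5.
  α_3 = 1: Horner steps 2 → 5 → 1, so m(1) = 1.
  α_4 = 5: Horner steps 2 → 2 → 6, so m(5) = 6.
  α_5 = 7: Horner steps 2 → 6 → 5, so m(7) = 5.
  α_6 = 3: Horner steps 2 → 9 → 1, so m(3) = 1.
Codeword c = [9, 5, 1, 6, 5, 1] ∈ F_11^6.


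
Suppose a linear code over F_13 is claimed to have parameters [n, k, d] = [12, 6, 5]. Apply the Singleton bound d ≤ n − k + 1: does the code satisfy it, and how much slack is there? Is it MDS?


Singleton RHS = n − k + 1 = 7, slack = 2, bound satisfied, not MDS.

Singleton bound: d ≤ n − k + 1.
Here n = 12, k = 6, so n − k + 1 = 7.
Given d = 5, check d ≤ 7: YES.
Slack = (n − k + 1) − d = 2.
The code is NOT MDS (slack = 2 > 0).
Description: the claimed parameters are [12, 6, 5]_13; such a code would be non-MDS.


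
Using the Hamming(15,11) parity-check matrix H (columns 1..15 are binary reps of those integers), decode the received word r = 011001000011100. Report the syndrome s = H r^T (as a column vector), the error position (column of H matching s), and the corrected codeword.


s = (1, 1, 0, 1)^T, error position = 13, corrected codeword c = 011001000011000

Compute s = H r^T mod 2 one row at a time:
  s_1 = 0 + 0 + 0 + 1 + 1 + 1 + 0 + 0 = 3 ≡ 1 (mod 2).
  s_2 = 0 + 0 + 1 + 0 + 1 + 1 + 0 + 0 = 3 ≡ 1 (mod 2).
  s_3 = 1 + 1 + 1 + 0 + 0 + 1 + 0 + 0 = 4 ≡ 0 (mod 2).
  s_4 = 0 + 1 + 0 + 0 + 0 + 1 + 1 + 0 = 3 ≡ 1 (mod 2).
s = (1, 1, 0, 1)^T — this equals column 13 of H (binary 1101), so error is at position 13.
Correct: flip bit 13 of r = 011001000011100 to get c = 011001000011000.


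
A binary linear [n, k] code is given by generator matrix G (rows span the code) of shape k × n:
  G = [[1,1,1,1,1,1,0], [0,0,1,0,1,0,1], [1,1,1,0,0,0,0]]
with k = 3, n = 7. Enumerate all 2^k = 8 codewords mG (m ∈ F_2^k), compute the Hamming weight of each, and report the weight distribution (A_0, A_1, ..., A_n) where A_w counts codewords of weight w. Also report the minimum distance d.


Weight distribution: A_0 = 1, A_3 = 3, A_4 = 2, A_5 = 1, A_6 = 1. Minimum distance d = 3.

Enumerate all 2^3 = 8 messages m ∈ F_2^3.
For each, compute codeword c = mG in F_2^7, then tally its weight.
  m = 000 → c = 0000000, weight = 0.
  m = 100 → c = 1111110, weight = 6.
  m = 010 → c = 0010101, weight = 3.
  m = 110 → c = 1101011, weight = 5.
  m = 001 → c = 1110000, weight = 3.
  m = 101 → c = 0001110, weight = 3.
  m = 011 → c = 1100101, weight = 4.
  m = 111 → c = 0011011, weight = 4.
Tally weights:
  weight 0: 1 codewords.
  weight 3: 3 codewords.
  weight 4: 2 codewords.
  weight 5: 1 codewords.
  weight 6: 1 codewords.
Minimum distance d = smallest w > 0 with A_w > 0 = 3.
Sanity: Σ A_w = 8 = 2^3 = 8 ✓.


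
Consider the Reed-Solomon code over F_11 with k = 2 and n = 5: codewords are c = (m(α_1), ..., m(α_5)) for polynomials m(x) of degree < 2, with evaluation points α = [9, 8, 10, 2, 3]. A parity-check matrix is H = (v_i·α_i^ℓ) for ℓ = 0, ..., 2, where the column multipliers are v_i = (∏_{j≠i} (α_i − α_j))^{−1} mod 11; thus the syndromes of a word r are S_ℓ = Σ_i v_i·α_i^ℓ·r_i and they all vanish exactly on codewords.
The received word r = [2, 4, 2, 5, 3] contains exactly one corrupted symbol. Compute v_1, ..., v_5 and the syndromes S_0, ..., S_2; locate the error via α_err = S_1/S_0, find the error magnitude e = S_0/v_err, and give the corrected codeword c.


S = (1, 10, 1), error at position 3, error magnitude e = 2, c = [2, 4, 0, 5, 3].

Step 1: column multipliers v_i = (∏_{j≠i}(α_i − α_j))^{−1} mod 11.
  i = 1 (α = 9): (9−8)(9−10)(9−2)(9−3) = 1·(−1)·7·6 = −42 ≡ 2, so v_1 = 2^{−1} = 6 (mod 11).
  i = 2 (α = 8): (8−9)(8−10)(8−2)(8−3) = (−1)·(−2)·6·5 = 60 ≡ 5, so v_2 = 5^{−1} = 9 (mod 11).
  i = 3 (α = 10): (10−9)(10−8)(10−2)(10−3) = 1·2·8·7 = 112 ≡ 2, so v_3 = 2^{−1} = 6 (mod 11).
  i = 4 (α = 2): (2−9)(2−8)(2−10)(2−3) = (−7)·(−6)·(−8)·(−1) = 336 ≡ 6, so v_4 = 6^{−1} = 2 (mod 11).
  i = 5 (α = 3): (3−9)(3−8)(3−10)(3−2) = (−6)·(−5)·(−7)·1 = −210 ≡ 10, so v_5 = 10^{−1} = 10 (mod 11).
  v = [6, 9, 6, 2, 10].
Step 2: syndromes of r = [2, 4, 2, 5, 3] (all sums mod 11).
  S_0 = Σ v_i r_i = 6·2 + 9·4 + 6·2 + 2·5 + 10·3 = 100 ≡ 1.
  S_1 = Σ v_i α_i r_i = 6·9·2 + 9·8·4 + 6·10·2 + 2·2·5 + 10·3·3 = 626 ≡ 10.
  α_i^2 mod 11 = [4, 9, 1, 4, 9].
  S_2 = Σ v_i α_i^2 r_i = 6·4·2 + 9·9·4 + 6·1·2 + 2·4·5 + 10·9·3 = 694 ≡ 1.
  S = (1, 10, 1) ≠ 0, so r is not a codeword (an error is present).
Step 3: locate the error. For a single error e at position i, S_ℓ = v_i·e·α_i^ℓ, so α_err = S_1/S_0.
  S_0^{−1} = 1^{−1} = 1 (mod 11), so α_err = 10·1 = 10 ≡ 10 = α_3. Error position i = 3.
  Consistency check: S_2/S_1 = 1·10 = 10 ≡ 10 = α_err ✓ (single-error assumption holds).
Step 4: error magnitude e = S_0/v_3 = S_0·∏_{j≠3}(α_3 − α_j) = 1·2 = 2 ≡ 2 (mod 11).
Step 5: correct position 3: c_3 = r_3 − e = 2 − 2 ≡ 0 (mod 11). Hence c = [2, 4, 0, 5, 3].
  Check: interpolating c through the α_i gives m(x) = 9 + 9·x (degree < 2) with m(α_i) = c_i for every i, so c is indeed a codeword.


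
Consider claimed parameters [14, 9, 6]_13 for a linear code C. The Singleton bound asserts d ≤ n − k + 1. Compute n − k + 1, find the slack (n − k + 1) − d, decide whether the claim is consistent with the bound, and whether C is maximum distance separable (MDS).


Singleton RHS = n − k + 1 = 6, slack = 0, bound satisfied, MDS.

Singleton bound: d ≤ n − k + 1.
Here n = 14, k = 9, so n − k + 1 = 6.
Given d = 6, check d ≤ 6: YES.
Slack = (n − k + 1) − d = 0.
The code is MDS (slack = 0).
Description: the claimed parameters are [14, 9, 6]_13; such a code would be MDS (meets Singleton bound).


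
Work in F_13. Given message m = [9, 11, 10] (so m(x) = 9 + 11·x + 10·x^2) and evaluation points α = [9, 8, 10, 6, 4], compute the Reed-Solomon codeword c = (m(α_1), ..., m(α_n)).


c = [8, 9, 1, 6, 5]

Message polynomial: m(x) = 9 + 11·x + 10·x^2 (mod 13).
For each evaluation point α_i, compute m(α_i) mod 13:
  α_1 = 9: Horner steps 10 → 10 → 8, so m(9) = 8.
  α_2 = 8: Horner steps 10 → 0 → 9, so m(8) = 9.
  α_3 = 10: Horner steps 10 → 7 → 1, so m(10) = 1.
  α_4 = 6: Horner steps 10 → 6 → 6, so m(6) = 6.
  α_5 = 4: Horner steps 10 → 12 → 5, so m(4) = 5.
Codeword c = [8, 9, 1, 6, 5] ∈ F_13^5.


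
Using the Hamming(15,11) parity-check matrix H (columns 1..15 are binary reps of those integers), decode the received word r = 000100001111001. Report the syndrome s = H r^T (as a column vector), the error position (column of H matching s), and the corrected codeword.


s = (1, 1, 1, 1)^T, error position = 15, corrected codeword c = 000100001111000

Compute s = H r^T mod 2 one row at a time:
  s_1 = 0 + 1 + 1 + 1 + 1 + 0 + 0 + 1 = 5 ≡ 1 (mod 2).
  s_2 = 1 + 0 + 0 + 0 + 1 + 0 + 0 + 1 = 3 ≡ 1 (mod 2).
  s_3 = 0 + 0 + 0 + 0 + 1 + 1 + 0 + 1 = 3 ≡ 1 (mod 2).
  s_4 = 0 + 0 + 0 + 0 + 1 + 1 + 0 + 1 = 3 ≡ 1 (mod 2).
s = (1, 1, 1, 1)^T — this equals column 15 of H (binary 1111), so error is at position 15.
Correct: flip bit 15 of r = 000100001111001 to get c = 000100001111000.
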